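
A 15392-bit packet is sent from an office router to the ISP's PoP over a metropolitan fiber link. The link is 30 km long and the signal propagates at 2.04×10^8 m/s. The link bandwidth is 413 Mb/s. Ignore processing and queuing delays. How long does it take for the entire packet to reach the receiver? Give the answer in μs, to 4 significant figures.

Transmission delay = L/R = 15392 / 413000000 = 37.2688 μs.
Propagation delay = d/s = 30000 m / 204000000 m/s = 147.059 μs.
Total = 184.3 μs.

184.3 μs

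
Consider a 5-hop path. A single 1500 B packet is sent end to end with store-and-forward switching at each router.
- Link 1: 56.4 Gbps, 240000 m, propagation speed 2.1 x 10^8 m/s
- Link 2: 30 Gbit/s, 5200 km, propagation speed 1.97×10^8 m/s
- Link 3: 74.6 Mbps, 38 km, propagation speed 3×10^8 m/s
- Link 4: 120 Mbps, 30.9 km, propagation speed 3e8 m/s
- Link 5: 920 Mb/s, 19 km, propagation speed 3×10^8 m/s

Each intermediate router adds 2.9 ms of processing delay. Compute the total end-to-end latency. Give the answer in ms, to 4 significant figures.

L = 1500 × 8 = 12000 bits.
Transmission delays (L/R per hop): 0.000212766, 0.0004, 0.160858, 0.1, 0.0130435 ms; sum = 0.274514 ms.
Propagation delays (d/s per hop): 1.14286, 26.3959, 0.126667, 0.103, 0.0633333 ms; sum = 27.8318 ms.
Processing at 4 router(s): 4 × 2.9 ms = 11.6 ms.
End-to-end = 39.71 ms.

39.71 ms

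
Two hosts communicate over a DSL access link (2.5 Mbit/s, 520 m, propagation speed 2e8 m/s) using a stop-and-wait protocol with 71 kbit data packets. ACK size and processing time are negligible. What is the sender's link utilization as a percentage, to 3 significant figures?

t_tx = L/R = 71000/2500000 = 0.0284 s.
t_prop = 520/200000000 = 2.6e-06 s; RTT = 5.2e-06 s.
Cycle = t_tx + RTT = 0.0284052 s.
Utilization = t_tx / cycle = 0.0284/0.0284052 = 100 %.

100 %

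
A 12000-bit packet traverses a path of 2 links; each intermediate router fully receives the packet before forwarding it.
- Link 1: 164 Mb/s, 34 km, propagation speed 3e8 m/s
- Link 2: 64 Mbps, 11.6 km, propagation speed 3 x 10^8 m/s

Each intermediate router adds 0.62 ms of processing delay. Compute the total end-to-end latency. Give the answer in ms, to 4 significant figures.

1.033 ms

Transmission delays (L/R per hop): 0.0731707, 0.1875 ms; sum = 0.260671 ms.
Propagation delays (d/s per hop): 0.113333, 0.0386667 ms; sum = 0.152 ms.
Processing at 1 router(s): 1 × 0.62 ms = 0.62 ms.
End-to-end = 1.033 ms.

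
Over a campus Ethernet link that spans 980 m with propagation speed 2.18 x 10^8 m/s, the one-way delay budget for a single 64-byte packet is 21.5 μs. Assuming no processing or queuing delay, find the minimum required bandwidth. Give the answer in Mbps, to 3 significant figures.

L = 512 bits.
Propagation delay = 980 / 2.18e+08 = 4.49541 μs.
Transmission budget = 21.5 − 4.49541 = 17.0046 μs.
R ≥ L / t_tx = 512 bits / 1.70046e-05 s = 30.1 Mbps.

30.1 Mbps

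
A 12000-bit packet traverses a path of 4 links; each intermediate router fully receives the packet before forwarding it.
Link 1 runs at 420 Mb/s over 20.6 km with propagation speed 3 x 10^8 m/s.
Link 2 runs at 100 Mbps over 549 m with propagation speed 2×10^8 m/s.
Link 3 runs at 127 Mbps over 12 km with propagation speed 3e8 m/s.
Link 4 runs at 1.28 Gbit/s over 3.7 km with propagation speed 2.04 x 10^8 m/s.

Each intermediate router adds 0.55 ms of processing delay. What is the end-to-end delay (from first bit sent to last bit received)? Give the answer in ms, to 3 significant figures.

Transmission delays (L/R per hop): 0.0285714, 0.12, 0.0944882, 0.009375 ms; sum = 0.252435 ms.
Propagation delays (d/s per hop): 0.0686667, 0.002745, 0.04, 0.0181373 ms; sum = 0.129549 ms.
Processing at 3 router(s): 3 × 0.55 ms = 1.65 ms.
End-to-end = 2.03 ms.

2.03 ms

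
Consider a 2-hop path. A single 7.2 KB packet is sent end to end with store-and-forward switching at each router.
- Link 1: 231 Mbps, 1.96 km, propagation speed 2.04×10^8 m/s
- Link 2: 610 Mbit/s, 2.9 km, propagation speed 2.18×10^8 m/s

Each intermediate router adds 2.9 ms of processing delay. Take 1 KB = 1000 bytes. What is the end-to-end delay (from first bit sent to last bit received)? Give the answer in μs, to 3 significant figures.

L = 57600 bits.
Transmission delays (L/R per hop): 249.351, 94.4262 μs; sum = 343.777 μs.
Propagation delays (d/s per hop): 9.60784, 13.3028 μs; sum = 22.9106 μs.
Processing at 1 router(s): 1 × 2.9 ms = 2900 μs.
End-to-end = 3270 μs.

3270 μs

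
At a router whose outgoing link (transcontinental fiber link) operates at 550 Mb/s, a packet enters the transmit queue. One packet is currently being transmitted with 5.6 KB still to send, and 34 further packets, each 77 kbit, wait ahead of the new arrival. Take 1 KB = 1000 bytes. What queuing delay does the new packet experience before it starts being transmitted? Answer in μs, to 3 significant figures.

4840 μs

Each queued packet: L/R = 77000/550000000 = 140 μs.
34 queued → 4760 μs.
Plus remaining 44800 bits of current packet: 81.4545 μs.
Queuing delay = 4840 μs.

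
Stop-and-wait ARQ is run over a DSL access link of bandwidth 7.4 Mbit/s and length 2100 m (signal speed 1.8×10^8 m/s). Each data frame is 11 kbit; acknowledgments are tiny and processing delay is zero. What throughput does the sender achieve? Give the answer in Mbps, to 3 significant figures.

7.29 Mbps

t_tx = L/R = 11000/7400000 = 0.00148649 s.
t_prop = 2100/180000000 = 1.16667e-05 s; RTT = 2.33333e-05 s.
Cycle = t_tx + RTT = 0.00150982 s.
Throughput = L / cycle = 11000 / 0.00150982 = 7.29 Mbps.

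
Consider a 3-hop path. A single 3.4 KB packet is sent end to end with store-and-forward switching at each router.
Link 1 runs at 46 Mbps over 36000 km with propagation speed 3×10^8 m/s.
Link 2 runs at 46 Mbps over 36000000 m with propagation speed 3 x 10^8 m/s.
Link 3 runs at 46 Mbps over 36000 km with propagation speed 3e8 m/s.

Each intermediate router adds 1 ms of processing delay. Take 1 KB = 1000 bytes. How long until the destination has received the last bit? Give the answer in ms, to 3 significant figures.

L = 27200 bits.
Transmission delay per hop = L/R = 27200/46000000 = 0.591304 ms; 3 hops → 1.77391 ms.
Propagation delays (d/s per hop): 120, 120, 120 ms; sum = 360 ms.
Processing at 2 router(s): 2 × 1 ms = 2 ms.
End-to-end = 364 ms.

364 ms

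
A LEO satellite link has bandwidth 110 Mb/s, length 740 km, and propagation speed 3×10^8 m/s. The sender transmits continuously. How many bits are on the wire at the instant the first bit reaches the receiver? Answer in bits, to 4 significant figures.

271300 bits

Propagation delay = 740000 / 300000000 = 0.00246667 s.
BDP = R × t_prop = 110000000 × 0.00246667 = 271333 bits.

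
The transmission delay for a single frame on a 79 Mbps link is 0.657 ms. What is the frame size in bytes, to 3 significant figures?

6490 bytes

L = R × t_tx = 79000000 b/s × 0.000657 s = 51903 bits.
In bytes: 51903 / 8 = 6490 bytes.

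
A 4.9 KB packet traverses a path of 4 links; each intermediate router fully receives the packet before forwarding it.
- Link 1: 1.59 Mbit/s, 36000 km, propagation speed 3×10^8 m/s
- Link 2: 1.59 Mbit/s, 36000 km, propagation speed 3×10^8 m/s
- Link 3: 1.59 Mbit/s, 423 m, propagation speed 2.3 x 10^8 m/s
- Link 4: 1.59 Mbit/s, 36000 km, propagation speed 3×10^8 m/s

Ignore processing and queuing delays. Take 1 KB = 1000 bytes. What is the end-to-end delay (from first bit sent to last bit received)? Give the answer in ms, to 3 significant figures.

459 ms

L = 39200 bits.
Transmission delay per hop = L/R = 39200/1590000 = 24.6541 ms; 4 hops → 98.6164 ms.
Propagation delays (d/s per hop): 120, 120, 0.00183913, 120 ms; sum = 360.002 ms.
End-to-end = 459 ms.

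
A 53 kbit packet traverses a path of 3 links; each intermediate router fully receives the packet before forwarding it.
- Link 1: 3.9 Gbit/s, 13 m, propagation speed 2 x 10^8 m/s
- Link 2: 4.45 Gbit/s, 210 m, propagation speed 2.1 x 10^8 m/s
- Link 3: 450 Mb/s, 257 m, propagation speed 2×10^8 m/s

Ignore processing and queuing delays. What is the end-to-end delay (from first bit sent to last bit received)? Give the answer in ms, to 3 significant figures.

0.146 ms

L = 53000 bits.
Transmission delays (L/R per hop): 0.0135897, 0.0119101, 0.117778 ms; sum = 0.143278 ms.
Propagation delays (d/s per hop): 6.5e-05, 0.001, 0.001285 ms; sum = 0.00235 ms.
End-to-end = 0.146 ms.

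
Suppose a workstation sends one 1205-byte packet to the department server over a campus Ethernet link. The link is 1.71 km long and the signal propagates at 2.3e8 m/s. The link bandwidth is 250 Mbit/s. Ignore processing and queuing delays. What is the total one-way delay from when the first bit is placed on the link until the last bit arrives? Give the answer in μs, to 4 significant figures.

45.99 μs

L = 1205 × 8 = 9640 bits.
Transmission delay = L/R = 9640 / 250000000 = 38.56 μs.
Propagation delay = d/s = 1710 m / 2.3e+08 m/s = 7.43478 μs.
Total = 45.99 μs.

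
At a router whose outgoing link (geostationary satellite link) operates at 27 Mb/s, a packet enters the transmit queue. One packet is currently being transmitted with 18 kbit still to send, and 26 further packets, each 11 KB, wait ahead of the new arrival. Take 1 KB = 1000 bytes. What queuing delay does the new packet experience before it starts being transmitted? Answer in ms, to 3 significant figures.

85.4 ms

Each queued packet: L/R = 88000/27000000 = 3.25926 ms.
26 queued → 84.7407 ms.
Plus remaining 18000 bits of current packet: 0.666667 ms.
Queuing delay = 85.4 ms.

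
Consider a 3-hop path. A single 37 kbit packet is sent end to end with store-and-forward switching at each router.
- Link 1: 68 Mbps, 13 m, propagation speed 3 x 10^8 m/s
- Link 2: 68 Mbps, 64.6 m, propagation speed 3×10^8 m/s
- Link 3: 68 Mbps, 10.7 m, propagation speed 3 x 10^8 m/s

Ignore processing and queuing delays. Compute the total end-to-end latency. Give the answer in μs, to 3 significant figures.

1630 μs

L = 37000 bits.
Transmission delay per hop = L/R = 37000/68000000 = 544.118 μs; 3 hops → 1632.35 μs.
Propagation delays (d/s per hop): 0.0433333, 0.215333, 0.0356667 μs; sum = 0.294333 μs.
End-to-end = 1630 μs.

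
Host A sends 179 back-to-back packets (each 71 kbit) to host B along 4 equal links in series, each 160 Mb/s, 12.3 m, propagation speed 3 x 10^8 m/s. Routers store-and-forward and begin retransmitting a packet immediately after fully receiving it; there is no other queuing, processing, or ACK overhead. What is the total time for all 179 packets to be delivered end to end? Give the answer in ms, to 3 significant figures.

Per-hop transmission t_tx = L/R = 71000/160000000 = 0.44375 ms.
Per-hop propagation t_prop = 12.3/300000000 = 4.1e-05 ms.
Pipeline fill: first packet needs 4·t_tx to clear all hops; remaining 178 packets each add one t_tx.
Total = (4+179-1)·t_tx + 4·t_prop = 182·0.44375 + 4·4.1e-05 = 80.8 ms.

80.8 ms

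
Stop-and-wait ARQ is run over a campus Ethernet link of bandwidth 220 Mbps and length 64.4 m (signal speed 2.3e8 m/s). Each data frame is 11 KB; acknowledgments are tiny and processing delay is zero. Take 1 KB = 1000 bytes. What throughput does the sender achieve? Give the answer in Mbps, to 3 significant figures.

t_tx = L/R = 88000/220000000 = 0.0004 s.
t_prop = 64.4/2.3e+08 = 2.8e-07 s; RTT = 5.6e-07 s.
Cycle = t_tx + RTT = 0.00040056 s.
Throughput = L / cycle = 88000 / 0.00040056 = 220 Mbps.

220 Mbps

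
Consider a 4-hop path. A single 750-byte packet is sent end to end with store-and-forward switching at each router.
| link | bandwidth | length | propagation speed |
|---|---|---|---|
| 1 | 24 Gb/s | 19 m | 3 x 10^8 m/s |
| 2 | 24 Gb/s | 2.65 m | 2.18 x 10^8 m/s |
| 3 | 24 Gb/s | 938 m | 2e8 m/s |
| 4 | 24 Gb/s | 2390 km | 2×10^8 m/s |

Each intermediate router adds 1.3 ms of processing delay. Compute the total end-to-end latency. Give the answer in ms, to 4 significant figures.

L = 750 × 8 = 6000 bits.
Transmission delay per hop = L/R = 6000/24000000000 = 0.00025 ms; 4 hops → 0.001 ms.
Propagation delays (d/s per hop): 6.33333e-05, 1.2156e-05, 0.00469, 11.95 ms; sum = 11.9548 ms.
Processing at 3 router(s): 3 × 1.3 ms = 3.9 ms.
End-to-end = 15.86 ms.

15.86 ms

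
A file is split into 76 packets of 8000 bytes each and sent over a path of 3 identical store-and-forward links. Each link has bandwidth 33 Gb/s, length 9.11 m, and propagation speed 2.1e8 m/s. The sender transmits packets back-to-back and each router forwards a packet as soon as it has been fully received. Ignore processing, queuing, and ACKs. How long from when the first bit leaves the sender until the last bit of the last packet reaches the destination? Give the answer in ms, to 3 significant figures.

0.151 ms

Per-hop transmission t_tx = L/R = 64000/33000000000 = 0.00193939 ms.
Per-hop propagation t_prop = 9.11/210000000 = 4.3381e-05 ms.
Pipeline fill: first packet needs 3·t_tx to clear all hops; remaining 75 packets each add one t_tx.
Total = (3+76-1)·t_tx + 3·t_prop = 78·0.00193939 + 3·4.3381e-05 = 0.151 ms.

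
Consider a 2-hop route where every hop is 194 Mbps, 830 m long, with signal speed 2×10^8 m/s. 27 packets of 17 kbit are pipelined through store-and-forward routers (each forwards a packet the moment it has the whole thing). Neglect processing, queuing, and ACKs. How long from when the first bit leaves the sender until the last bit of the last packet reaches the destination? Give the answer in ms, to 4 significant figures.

2.462 ms

Per-hop transmission t_tx = L/R = 17000/194000000 = 0.0876289 ms.
Per-hop propagation t_prop = 830/200000000 = 0.00415 ms.
Pipeline fill: first packet needs 2·t_tx to clear all hops; remaining 26 packets each add one t_tx.
Total = (2+27-1)·t_tx + 2·t_prop = 28·0.0876289 + 2·0.00415 = 2.462 ms.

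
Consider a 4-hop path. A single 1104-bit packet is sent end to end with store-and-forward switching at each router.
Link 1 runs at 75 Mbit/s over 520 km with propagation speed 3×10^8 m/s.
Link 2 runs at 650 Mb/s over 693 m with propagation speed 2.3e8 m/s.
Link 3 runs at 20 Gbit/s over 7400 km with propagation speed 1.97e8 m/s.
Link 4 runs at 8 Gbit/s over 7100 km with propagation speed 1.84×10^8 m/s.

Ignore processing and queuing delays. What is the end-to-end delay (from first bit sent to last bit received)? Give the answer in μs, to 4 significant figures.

77900 μs

Transmission delays (L/R per hop): 14.72, 1.69846, 0.0552, 0.138 μs; sum = 16.6117 μs.
Propagation delays (d/s per hop): 1733.33, 3.01304, 37563.5, 38587 μs; sum = 77886.8 μs.
End-to-end = 77900 μs.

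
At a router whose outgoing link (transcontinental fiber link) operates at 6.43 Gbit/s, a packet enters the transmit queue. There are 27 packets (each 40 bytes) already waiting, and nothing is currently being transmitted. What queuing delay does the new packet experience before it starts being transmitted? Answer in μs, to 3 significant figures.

1.34 μs

Each queued packet: L/R = 320/6430000000 = 0.0497667 μs.
27 queued → 1.3437 μs.
Queuing delay = 1.34 μs.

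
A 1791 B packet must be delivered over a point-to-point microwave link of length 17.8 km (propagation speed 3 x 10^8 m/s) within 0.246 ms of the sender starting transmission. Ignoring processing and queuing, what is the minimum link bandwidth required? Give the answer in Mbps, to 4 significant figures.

76.76 Mbps

L = 14328 bits.
Propagation delay = 17800 / 300000000 = 0.0593333 ms.
Transmission budget = 0.246 − 0.0593333 = 0.186667 ms.
R ≥ L / t_tx = 14328 bits / 0.000186667 s = 76.76 Mbps.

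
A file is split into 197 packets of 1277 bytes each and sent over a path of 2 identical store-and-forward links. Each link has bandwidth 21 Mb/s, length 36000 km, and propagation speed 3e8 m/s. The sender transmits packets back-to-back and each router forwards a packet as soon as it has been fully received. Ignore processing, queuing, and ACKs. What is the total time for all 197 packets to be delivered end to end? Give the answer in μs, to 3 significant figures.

Per-hop transmission t_tx = L/R = 10216/21000000 = 486.476 μs.
Per-hop propagation t_prop = 36000000/300000000 = 120000 μs.
Pipeline fill: first packet needs 2·t_tx to clear all hops; remaining 196 packets each add one t_tx.
Total = (2+197-1)·t_tx + 2·t_prop = 198·486.476 + 2·120000 = 336000 μs.

336000 μs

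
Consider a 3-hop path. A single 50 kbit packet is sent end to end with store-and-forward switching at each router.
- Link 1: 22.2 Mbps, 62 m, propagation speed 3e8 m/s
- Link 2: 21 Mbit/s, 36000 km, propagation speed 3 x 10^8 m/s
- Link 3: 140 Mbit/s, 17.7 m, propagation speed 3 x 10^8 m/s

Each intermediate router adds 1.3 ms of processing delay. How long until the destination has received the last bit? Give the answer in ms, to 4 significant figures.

L = 50000 bits.
Transmission delays (L/R per hop): 2.25225, 2.38095, 0.357143 ms; sum = 4.99035 ms.
Propagation delays (d/s per hop): 0.000206667, 120, 5.9e-05 ms; sum = 120 ms.
Processing at 2 router(s): 2 × 1.3 ms = 2.6 ms.
End-to-end = 127.6 ms.

127.6 ms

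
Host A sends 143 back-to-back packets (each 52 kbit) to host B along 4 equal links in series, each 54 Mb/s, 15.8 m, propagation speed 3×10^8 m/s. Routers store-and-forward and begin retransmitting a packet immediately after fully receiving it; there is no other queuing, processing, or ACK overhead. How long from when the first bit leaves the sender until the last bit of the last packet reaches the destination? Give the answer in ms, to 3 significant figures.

141 ms

Per-hop transmission t_tx = L/R = 52000/54000000 = 0.962963 ms.
Per-hop propagation t_prop = 15.8/300000000 = 5.26667e-05 ms.
Pipeline fill: first packet needs 4·t_tx to clear all hops; remaining 142 packets each add one t_tx.
Total = (4+143-1)·t_tx + 4·t_prop = 146·0.962963 + 4·5.26667e-05 = 141 ms.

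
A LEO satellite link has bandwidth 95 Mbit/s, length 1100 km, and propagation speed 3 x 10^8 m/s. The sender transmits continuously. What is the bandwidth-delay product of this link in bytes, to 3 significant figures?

Propagation delay = 1100000 / 300000000 = 0.00366667 s.
BDP = R × t_prop = 95000000 × 0.00366667 = 348333 bits.
In bytes: 348333/8 = 43500 bytes.

43500 bytes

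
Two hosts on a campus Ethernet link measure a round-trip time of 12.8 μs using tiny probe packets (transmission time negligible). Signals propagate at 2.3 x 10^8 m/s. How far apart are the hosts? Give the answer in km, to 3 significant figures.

One-way propagation = RTT/2 = 6.4 μs.
d = s × t = 2.3e+08 × 6.4e-06 = 1.47 km.

1.47 km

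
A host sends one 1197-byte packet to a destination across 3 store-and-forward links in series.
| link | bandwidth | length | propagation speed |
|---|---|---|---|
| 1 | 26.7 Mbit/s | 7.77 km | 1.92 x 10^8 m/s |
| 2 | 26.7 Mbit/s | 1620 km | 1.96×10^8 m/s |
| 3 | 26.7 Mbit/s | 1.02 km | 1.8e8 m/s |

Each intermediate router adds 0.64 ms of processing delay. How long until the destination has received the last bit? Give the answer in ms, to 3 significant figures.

L = 1197 × 8 = 9576 bits.
Transmission delay per hop = L/R = 9576/26700000 = 0.358652 ms; 3 hops → 1.07596 ms.
Propagation delays (d/s per hop): 0.0404688, 8.26531, 0.00566667 ms; sum = 8.31144 ms.
Processing at 2 router(s): 2 × 0.64 ms = 1.28 ms.
End-to-end = 10.7 ms.

10.7 ms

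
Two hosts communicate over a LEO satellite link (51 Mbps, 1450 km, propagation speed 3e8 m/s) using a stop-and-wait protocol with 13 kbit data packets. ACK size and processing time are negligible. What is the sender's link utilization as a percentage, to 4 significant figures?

t_tx = L/R = 13000/51000000 = 0.000254902 s.
t_prop = 1450000/300000000 = 0.00483333 s; RTT = 0.00966667 s.
Cycle = t_tx + RTT = 0.00992157 s.
Utilization = t_tx / cycle = 0.000254902/0.00992157 = 2.569 %.

2.569 %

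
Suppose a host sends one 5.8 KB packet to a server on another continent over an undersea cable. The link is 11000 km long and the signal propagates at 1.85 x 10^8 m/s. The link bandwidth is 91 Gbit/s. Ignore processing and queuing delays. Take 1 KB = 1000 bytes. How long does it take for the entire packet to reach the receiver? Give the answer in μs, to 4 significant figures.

L = 46400 bits.
Transmission delay = L/R = 46400 / 91000000000 = 0.50989 μs.
Propagation delay = d/s = 11000000 m / 185000000 m/s = 59459.5 μs.
Total = 59460 μs.

59460 μs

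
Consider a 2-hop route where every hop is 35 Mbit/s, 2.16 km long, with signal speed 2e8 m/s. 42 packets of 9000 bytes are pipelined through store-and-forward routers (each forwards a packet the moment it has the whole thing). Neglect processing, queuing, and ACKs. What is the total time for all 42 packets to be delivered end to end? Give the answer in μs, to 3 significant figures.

Per-hop transmission t_tx = L/R = 72000/35000000 = 2057.14 μs.
Per-hop propagation t_prop = 2160/200000000 = 10.8 μs.
Pipeline fill: first packet needs 2·t_tx to clear all hops; remaining 41 packets each add one t_tx.
Total = (2+42-1)·t_tx + 2·t_prop = 43·2057.14 + 2·10.8 = 88500 μs.

88500 μs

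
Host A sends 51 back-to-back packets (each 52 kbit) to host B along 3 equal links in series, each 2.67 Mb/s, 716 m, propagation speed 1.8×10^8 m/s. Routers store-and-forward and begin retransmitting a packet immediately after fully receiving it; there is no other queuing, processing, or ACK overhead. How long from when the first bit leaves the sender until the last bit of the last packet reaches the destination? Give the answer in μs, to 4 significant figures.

Per-hop transmission t_tx = L/R = 52000/2670000 = 19475.7 μs.
Per-hop propagation t_prop = 716/180000000 = 3.97778 μs.
Pipeline fill: first packet needs 3·t_tx to clear all hops; remaining 50 packets each add one t_tx.
Total = (3+51-1)·t_tx + 3·t_prop = 53·19475.7 + 3·3.97778 = 1032000 μs.

1032000 μs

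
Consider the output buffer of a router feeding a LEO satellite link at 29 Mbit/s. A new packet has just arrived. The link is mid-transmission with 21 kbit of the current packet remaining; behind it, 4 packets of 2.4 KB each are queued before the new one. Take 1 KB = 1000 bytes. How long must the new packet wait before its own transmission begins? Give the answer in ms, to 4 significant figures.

3.372 ms

Each queued packet: L/R = 19200/29000000 = 0.662069 ms.
4 queued → 2.64828 ms.
Plus remaining 21000 bits of current packet: 0.724138 ms.
Queuing delay = 3.372 ms.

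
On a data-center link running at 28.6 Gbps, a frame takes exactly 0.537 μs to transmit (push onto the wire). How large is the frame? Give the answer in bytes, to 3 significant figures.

1920 bytes

L = R × t_tx = 28600000000 b/s × 5.37e-07 s = 15358.2 bits.
In bytes: 15358.2 / 8 = 1920 bytes.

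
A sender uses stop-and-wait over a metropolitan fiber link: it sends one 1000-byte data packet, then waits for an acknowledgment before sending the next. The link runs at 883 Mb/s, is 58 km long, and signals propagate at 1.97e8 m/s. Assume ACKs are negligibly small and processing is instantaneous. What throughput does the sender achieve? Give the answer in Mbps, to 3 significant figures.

13.4 Mbps

t_tx = L/R = 8000/883000000 = 9.06002e-06 s.
t_prop = 58000/197000000 = 0.000294416 s; RTT = 0.000588832 s.
Cycle = t_tx + RTT = 0.000597893 s.
Throughput = L / cycle = 8000 / 0.000597893 = 13.4 Mbps.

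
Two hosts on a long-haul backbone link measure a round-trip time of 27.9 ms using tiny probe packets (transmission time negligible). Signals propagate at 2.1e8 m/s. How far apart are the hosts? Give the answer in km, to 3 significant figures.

One-way propagation = RTT/2 = 13.95 ms.
d = s × t = 210000000 × 0.01395 = 2930 km.

2930 km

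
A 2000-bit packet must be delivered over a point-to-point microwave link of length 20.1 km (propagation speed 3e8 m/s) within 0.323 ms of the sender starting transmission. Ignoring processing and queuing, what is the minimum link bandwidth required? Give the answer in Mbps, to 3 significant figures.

Propagation delay = 20100 / 300000000 = 0.067 ms.
Transmission budget = 0.323 − 0.067 = 0.256 ms.
R ≥ L / t_tx = 2000 bits / 0.000256 s = 7.81 Mbps.

7.81 Mbps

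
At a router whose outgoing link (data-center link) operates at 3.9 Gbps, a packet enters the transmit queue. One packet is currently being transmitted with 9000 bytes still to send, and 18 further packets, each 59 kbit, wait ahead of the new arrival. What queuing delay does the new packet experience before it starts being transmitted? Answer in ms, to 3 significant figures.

0.291 ms

Each queued packet: L/R = 59000/3900000000 = 0.0151282 ms.
18 queued → 0.272308 ms.
Plus remaining 72000 bits of current packet: 0.0184615 ms.
Queuing delay = 0.291 ms.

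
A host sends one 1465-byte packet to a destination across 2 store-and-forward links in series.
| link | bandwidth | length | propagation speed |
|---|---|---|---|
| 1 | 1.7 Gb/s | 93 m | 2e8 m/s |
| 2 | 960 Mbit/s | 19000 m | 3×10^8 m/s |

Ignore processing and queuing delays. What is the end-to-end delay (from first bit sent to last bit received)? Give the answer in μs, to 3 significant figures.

82.9 μs

L = 1465 × 8 = 11720 bits.
Transmission delays (L/R per hop): 6.89412, 12.2083 μs; sum = 19.1025 μs.
Propagation delays (d/s per hop): 0.465, 63.3333 μs; sum = 63.7983 μs.
End-to-end = 82.9 μs.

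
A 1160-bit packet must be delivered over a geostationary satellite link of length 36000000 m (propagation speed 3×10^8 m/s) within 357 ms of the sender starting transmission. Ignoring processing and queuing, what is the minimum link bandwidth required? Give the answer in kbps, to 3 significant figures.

Propagation delay = 36000000 / 300000000 = 120 ms.
Transmission budget = 357 − 120 = 237 ms.
R ≥ L / t_tx = 1160 bits / 0.237 s = 4.89 kbps.

4.89 kbps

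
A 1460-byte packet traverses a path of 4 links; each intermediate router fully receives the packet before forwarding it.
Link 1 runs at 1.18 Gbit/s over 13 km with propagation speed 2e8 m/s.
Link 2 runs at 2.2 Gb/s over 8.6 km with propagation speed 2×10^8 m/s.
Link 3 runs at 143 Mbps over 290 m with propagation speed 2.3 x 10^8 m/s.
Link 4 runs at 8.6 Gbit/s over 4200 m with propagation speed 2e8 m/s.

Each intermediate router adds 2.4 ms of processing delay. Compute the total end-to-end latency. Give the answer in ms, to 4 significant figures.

7.429 ms

L = 1460 × 8 = 11680 bits.
Transmission delays (L/R per hop): 0.00989831, 0.00530909, 0.0816783, 0.00135814 ms; sum = 0.0982439 ms.
Propagation delays (d/s per hop): 0.065, 0.043, 0.00126087, 0.021 ms; sum = 0.130261 ms.
Processing at 3 router(s): 3 × 2.4 ms = 7.2 ms.
End-to-end = 7.429 ms.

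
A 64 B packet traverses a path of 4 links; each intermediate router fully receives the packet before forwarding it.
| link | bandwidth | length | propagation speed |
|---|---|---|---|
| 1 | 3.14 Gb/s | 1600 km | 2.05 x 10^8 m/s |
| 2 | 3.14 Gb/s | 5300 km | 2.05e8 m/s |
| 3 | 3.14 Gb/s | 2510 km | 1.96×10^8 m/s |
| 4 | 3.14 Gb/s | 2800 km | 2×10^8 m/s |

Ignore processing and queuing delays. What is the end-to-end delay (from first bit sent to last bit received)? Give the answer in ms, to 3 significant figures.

60.5 ms

L = 64 × 8 = 512 bits.
Transmission delay per hop = L/R = 512/3140000000 = 0.000163057 ms; 4 hops → 0.000652229 ms.
Propagation delays (d/s per hop): 7.80488, 25.8537, 12.8061, 14 ms; sum = 60.4647 ms.
End-to-end = 60.5 ms.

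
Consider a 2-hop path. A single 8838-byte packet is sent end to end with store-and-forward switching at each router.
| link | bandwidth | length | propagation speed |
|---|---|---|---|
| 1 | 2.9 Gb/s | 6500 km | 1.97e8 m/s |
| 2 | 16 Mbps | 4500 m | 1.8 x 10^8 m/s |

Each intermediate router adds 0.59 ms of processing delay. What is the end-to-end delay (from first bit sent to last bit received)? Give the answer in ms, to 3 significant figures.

L = 8838 × 8 = 70704 bits.
Transmission delays (L/R per hop): 0.0243807, 4.419 ms; sum = 4.44338 ms.
Propagation delays (d/s per hop): 32.9949, 0.025 ms; sum = 33.0199 ms.
Processing at 1 router(s): 1 × 0.59 ms = 0.59 ms.
End-to-end = 38.1 ms.

38.1 ms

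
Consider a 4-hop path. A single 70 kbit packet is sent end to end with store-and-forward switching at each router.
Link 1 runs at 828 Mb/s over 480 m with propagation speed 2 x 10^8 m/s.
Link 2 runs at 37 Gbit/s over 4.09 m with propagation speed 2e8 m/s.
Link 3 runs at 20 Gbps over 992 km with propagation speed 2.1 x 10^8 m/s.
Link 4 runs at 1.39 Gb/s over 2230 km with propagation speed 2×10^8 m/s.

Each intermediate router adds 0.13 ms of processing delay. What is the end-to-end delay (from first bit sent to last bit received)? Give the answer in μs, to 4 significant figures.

16410 μs

L = 70000 bits.
Transmission delays (L/R per hop): 84.5411, 1.89189, 3.5, 50.3597 μs; sum = 140.293 μs.
Propagation delays (d/s per hop): 2.4, 0.02045, 4723.81, 11150 μs; sum = 15876.2 μs.
Processing at 3 router(s): 3 × 0.13 ms = 390 μs.
End-to-end = 16410 μs.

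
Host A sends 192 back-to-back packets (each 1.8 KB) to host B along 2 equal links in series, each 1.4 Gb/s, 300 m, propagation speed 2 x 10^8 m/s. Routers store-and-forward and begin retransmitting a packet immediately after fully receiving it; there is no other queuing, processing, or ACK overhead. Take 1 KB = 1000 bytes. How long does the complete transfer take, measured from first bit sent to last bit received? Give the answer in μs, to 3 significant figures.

1990 μs

Per-hop transmission t_tx = L/R = 14400/1400000000 = 10.2857 μs.
Per-hop propagation t_prop = 300/200000000 = 1.5 μs.
Pipeline fill: first packet needs 2·t_tx to clear all hops; remaining 191 packets each add one t_tx.
Total = (2+192-1)·t_tx + 2·t_prop = 193·10.2857 + 2·1.5 = 1990 μs.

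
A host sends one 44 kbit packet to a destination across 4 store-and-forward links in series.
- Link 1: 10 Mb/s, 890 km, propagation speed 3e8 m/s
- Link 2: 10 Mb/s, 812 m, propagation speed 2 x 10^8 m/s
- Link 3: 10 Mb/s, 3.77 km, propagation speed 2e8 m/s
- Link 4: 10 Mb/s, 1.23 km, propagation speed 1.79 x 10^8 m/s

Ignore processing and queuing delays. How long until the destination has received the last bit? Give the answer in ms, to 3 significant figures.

20.6 ms

L = 44000 bits.
Transmission delay per hop = L/R = 44000/10000000 = 4.4 ms; 4 hops → 17.6 ms.
Propagation delays (d/s per hop): 2.96667, 0.00406, 0.01885, 0.00687151 ms; sum = 2.99645 ms.
End-to-end = 20.6 ms.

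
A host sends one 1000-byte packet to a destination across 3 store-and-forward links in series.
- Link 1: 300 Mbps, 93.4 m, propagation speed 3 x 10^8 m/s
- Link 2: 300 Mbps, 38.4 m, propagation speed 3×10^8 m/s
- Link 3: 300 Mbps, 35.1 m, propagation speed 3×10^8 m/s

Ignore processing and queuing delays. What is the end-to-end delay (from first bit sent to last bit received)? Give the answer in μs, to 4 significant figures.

80.56 μs

L = 1000 × 8 = 8000 bits.
Transmission delay per hop = L/R = 8000/300000000 = 26.6667 μs; 3 hops → 80 μs.
Propagation delays (d/s per hop): 0.311333, 0.128, 0.117 μs; sum = 0.556333 μs.
End-to-end = 80.56 μs.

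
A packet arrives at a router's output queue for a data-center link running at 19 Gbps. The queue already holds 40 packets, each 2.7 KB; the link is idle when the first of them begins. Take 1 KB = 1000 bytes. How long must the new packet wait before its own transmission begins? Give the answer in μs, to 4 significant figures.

Each queued packet: L/R = 21600/19000000000 = 1.13684 μs.
40 queued → 45.4737 μs.
Queuing delay = 45.47 μs.

45.47 μs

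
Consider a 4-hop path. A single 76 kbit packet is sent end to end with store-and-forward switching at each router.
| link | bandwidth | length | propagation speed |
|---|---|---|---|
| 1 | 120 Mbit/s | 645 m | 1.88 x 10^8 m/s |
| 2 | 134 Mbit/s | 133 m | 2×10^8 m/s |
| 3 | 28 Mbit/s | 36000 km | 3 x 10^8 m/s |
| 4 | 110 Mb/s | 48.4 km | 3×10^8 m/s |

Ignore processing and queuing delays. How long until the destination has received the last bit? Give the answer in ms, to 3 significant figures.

125 ms

L = 76000 bits.
Transmission delays (L/R per hop): 0.633333, 0.567164, 2.71429, 0.690909 ms; sum = 4.60569 ms.
Propagation delays (d/s per hop): 0.00343085, 0.000665, 120, 0.161333 ms; sum = 120.165 ms.
End-to-end = 125 ms.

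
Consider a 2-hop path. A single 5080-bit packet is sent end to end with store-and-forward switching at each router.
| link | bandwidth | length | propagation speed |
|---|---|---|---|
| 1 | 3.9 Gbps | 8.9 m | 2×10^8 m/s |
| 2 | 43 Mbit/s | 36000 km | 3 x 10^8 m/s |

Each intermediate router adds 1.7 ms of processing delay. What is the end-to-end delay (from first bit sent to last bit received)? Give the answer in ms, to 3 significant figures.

122 ms

Transmission delays (L/R per hop): 0.00130256, 0.11814 ms; sum = 0.119442 ms.
Propagation delays (d/s per hop): 4.45e-05, 120 ms; sum = 120 ms.
Processing at 1 router(s): 1 × 1.7 ms = 1.7 ms.
End-to-end = 122 ms.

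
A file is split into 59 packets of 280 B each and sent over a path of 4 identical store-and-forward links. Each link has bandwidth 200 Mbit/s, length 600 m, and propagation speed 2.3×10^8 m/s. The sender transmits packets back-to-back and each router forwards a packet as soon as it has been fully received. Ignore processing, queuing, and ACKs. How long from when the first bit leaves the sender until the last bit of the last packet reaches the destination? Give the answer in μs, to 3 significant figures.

705 μs

Per-hop transmission t_tx = L/R = 2240/200000000 = 11.2 μs.
Per-hop propagation t_prop = 600/2.3e+08 = 2.6087 μs.
Pipeline fill: first packet needs 4·t_tx to clear all hops; remaining 58 packets each add one t_tx.
Total = (4+59-1)·t_tx + 4·t_prop = 62·11.2 + 4·2.6087 = 705 μs.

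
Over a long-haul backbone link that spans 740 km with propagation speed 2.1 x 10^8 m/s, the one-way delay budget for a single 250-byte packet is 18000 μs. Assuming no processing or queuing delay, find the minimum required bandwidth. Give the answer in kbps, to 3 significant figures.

138 kbps

L = 2000 bits.
Propagation delay = 740000 / 210000000 = 3523.81 μs.
Transmission budget = 18000 − 3523.81 = 14476.2 μs.
R ≥ L / t_tx = 2000 bits / 0.0144762 s = 138 kbps.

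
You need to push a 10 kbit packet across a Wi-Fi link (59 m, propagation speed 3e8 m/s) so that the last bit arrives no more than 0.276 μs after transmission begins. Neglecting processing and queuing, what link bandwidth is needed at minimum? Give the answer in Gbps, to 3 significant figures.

Propagation delay = 59 / 300000000 = 0.196667 μs.
Transmission budget = 0.276 − 0.196667 = 0.0793333 μs.
R ≥ L / t_tx = 10000 bits / 7.93333e-08 s = 126 Gbps.

126 Gbps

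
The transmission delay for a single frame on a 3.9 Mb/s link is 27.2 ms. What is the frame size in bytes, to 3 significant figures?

L = R × t_tx = 3900000 b/s × 0.0272 s = 106080 bits.
In bytes: 106080 / 8 = 13300 bytes.

13300 bytes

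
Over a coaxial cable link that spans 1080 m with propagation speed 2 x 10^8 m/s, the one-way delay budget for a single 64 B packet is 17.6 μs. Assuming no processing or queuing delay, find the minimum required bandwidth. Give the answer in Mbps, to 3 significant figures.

42.0 Mbps

L = 512 bits.
Propagation delay = 1080 / 200000000 = 5.4 μs.
Transmission budget = 17.6 − 5.4 = 12.2 μs.
R ≥ L / t_tx = 512 bits / 1.22e-05 s = 42.0 Mbps.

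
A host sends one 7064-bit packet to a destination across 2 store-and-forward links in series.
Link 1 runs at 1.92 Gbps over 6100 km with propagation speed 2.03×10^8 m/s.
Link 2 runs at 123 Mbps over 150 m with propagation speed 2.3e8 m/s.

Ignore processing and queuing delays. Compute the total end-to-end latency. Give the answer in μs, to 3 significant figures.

Transmission delays (L/R per hop): 3.67917, 57.4309 μs; sum = 61.1101 μs.
Propagation delays (d/s per hop): 30049.3, 0.652174 μs; sum = 30049.9 μs.
End-to-end = 30100 μs.

30100 μs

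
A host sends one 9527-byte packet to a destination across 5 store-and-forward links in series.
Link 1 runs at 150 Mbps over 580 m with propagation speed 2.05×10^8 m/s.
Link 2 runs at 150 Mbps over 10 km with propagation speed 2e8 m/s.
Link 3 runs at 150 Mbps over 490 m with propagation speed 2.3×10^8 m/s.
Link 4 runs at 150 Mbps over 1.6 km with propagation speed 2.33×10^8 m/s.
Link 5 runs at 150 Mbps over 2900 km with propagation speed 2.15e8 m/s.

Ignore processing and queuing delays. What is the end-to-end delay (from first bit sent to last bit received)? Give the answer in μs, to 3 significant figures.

16100 μs

L = 9527 × 8 = 76216 bits.
Transmission delay per hop = L/R = 76216/150000000 = 508.107 μs; 5 hops → 2540.53 μs.
Propagation delays (d/s per hop): 2.82927, 50, 2.13043, 6.86695, 13488.4 μs; sum = 13550.2 μs.
End-to-end = 16100 μs.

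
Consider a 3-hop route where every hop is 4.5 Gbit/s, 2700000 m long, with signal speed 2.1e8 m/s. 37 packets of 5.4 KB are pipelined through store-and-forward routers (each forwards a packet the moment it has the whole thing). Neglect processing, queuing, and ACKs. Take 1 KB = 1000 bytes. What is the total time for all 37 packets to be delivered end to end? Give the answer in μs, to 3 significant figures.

Per-hop transmission t_tx = L/R = 43200/4500000000 = 9.6 μs.
Per-hop propagation t_prop = 2700000/210000000 = 12857.1 μs.
Pipeline fill: first packet needs 3·t_tx to clear all hops; remaining 36 packets each add one t_tx.
Total = (3+37-1)·t_tx + 3·t_prop = 39·9.6 + 3·12857.1 = 38900 μs.

38900 μs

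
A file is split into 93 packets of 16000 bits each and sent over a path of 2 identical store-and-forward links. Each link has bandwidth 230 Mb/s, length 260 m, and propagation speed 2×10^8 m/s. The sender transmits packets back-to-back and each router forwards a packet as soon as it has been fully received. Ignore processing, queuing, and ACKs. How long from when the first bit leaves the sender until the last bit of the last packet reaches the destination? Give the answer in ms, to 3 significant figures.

6.54 ms

Per-hop transmission t_tx = L/R = 16000/230000000 = 0.0695652 ms.
Per-hop propagation t_prop = 260/200000000 = 0.0013 ms.
Pipeline fill: first packet needs 2·t_tx to clear all hops; remaining 92 packets each add one t_tx.
Total = (2+93-1)·t_tx + 2·t_prop = 94·0.0695652 + 2·0.0013 = 6.54 ms.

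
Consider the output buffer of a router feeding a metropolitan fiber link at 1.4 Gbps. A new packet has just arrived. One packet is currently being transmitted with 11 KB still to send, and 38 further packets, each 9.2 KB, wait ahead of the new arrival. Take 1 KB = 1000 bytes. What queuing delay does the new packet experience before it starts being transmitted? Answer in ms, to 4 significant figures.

2.061 ms

Each queued packet: L/R = 73600/1400000000 = 0.0525714 ms.
38 queued → 1.99771 ms.
Plus remaining 88000 bits of current packet: 0.0628571 ms.
Queuing delay = 2.061 ms.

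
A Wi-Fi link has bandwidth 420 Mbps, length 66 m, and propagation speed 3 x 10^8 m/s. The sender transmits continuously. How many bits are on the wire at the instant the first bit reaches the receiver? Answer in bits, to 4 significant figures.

92.40 bits

Propagation delay = 66 / 300000000 = 2.2e-07 s.
BDP = R × t_prop = 420000000 × 2.2e-07 = 92.4 bits.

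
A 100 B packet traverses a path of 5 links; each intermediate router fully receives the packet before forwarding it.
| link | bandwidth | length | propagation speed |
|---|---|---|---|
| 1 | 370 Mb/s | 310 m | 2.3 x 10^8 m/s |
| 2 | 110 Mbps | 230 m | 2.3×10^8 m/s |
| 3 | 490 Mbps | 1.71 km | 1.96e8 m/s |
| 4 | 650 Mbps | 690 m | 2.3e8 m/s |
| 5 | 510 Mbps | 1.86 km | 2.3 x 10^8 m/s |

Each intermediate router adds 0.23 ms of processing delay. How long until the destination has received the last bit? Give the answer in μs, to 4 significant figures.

L = 100 × 8 = 800 bits.
Transmission delays (L/R per hop): 2.16216, 7.27273, 1.63265, 1.23077, 1.56863 μs; sum = 13.8669 μs.
Propagation delays (d/s per hop): 1.34783, 1, 8.72449, 3, 8.08696 μs; sum = 22.1593 μs.
Processing at 4 router(s): 4 × 0.23 ms = 920 μs.
End-to-end = 956.0 μs.

956.0 μs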